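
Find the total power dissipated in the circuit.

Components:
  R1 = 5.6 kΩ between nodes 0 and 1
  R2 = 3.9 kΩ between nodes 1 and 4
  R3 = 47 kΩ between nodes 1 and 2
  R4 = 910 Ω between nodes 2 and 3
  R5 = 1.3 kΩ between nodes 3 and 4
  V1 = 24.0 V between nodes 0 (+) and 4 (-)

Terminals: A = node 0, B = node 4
Nodal analysis, taking node 4 as the 0 V reference.
Source V1 fixes V_0 = 24 V.
KCL at each unknown node (sum of currents leaving = 0; resistances in Ω):
  Node 1: (V_1 - 24)/5600 + (V_1 - 0)/3900 + (V_1 - V_2)/47000 = 0
  Node 2: (V_2 - V_1)/47000 + (V_2 - V_3)/910 = 0
  Node 3: (V_3 - V_2)/910 + (V_3 - 0)/1300 = 0
Collecting terms (coefficients in siemens):
  0.0004563·V_1 - 0.00002128·V_2 = 0.004286
  0.00112·V_2 - 0.00002128·V_1 - 0.001099·V_3 = 0
  0.001868·V_3 - 0.001099·V_2 = 0
Solving these 3 simultaneous equations (Gaussian elimination) gives:
  V_1 = 9.413 V, V_2 = 0.4227 V, V_3 = 0.2487 V
Power in each resistor, P = (ΔV)²/R:
  P_R1 = (24 - 9.413)²/5600 = 0.038 W
  P_R2 = (9.413 - 0)²/3900 = 0.02272 W
  P_R3 = (9.413 - 0.4227)²/47000 = 0.00172 W
  P_R4 = (0.4227 - 0.2487)²/910 = 0.0000333 W
  P_R5 = (0.2487 - 0)²/1300 = 0.00004756 W
P_total = P_R1 + P_R2 + P_R3 + P_R4 + P_R5 = 0.06252 W

Final answer: 0.06252 W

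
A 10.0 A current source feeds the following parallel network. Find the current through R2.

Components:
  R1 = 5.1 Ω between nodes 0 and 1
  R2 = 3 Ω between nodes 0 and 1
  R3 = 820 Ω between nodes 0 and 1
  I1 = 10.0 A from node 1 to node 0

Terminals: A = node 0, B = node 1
All resistors sit directly between nodes 0 and 1, so they are in parallel and share one voltage V; the full source current 10 A splits among them.
1/R_par = 1/5.1 + 1/3 + 1/820 = 0.5306 S  =>  R_par = 1.885 Ω
V = I × R_par = 10 × 1.885 = 18.85 V
I_R2 = V/R2 = 18.85/3 = 6.282 A

Final answer: 6.282 A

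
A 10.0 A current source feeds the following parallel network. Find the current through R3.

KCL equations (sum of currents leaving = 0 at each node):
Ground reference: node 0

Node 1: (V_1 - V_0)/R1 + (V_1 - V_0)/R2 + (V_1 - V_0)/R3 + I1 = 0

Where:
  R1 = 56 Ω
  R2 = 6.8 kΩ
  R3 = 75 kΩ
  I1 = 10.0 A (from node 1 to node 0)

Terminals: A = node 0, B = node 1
All resistors sit directly between nodes 0 and 1, so they are in parallel and share one voltage V; the full source current 10 A splits among them.
1/R_par = 1/56 + 1/6800 + 1/75000 = 0.01802 S  =>  R_par = 55.5 Ω
V = I × R_par = 10 × 55.5 = 555 V
I_R3 = V/R3 = 555/75000 = 0.0074 A

Final answer: 0.0074 A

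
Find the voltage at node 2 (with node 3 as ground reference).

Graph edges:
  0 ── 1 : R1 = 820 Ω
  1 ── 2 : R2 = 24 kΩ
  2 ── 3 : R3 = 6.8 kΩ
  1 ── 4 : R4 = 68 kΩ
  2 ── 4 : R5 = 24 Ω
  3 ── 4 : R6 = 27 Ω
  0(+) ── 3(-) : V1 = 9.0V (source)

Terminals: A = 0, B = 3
Nodal analysis, taking node 3 as the 0 V reference.
Source V1 fixes V_0 = 9 V.
KCL at each unknown node (sum of currents leaving = 0; resistances in Ω):
  Node 1: (V_1 - 9)/820 + (V_1 - V_2)/24000 + (V_1 - V_4)/68000 = 0
  Node 2: (V_2 - V_1)/24000 + (V_2 - 0)/6800 + (V_2 - V_4)/24 = 0
  Node 4: (V_4 - V_1)/68000 + (V_4 - V_2)/24 + (V_4 - 0)/27 = 0
Collecting terms (coefficients in siemens):
  0.001276·V_1 - 0.00004167·V_2 - 0.00001471·V_4 = 0.01098
  0.04186·V_2 - 0.00004167·V_1 - 0.04167·V_4 = 0
  0.07872·V_4 - 0.00001471·V_1 - 0.04167·V_2 = 0
Solving these 3 simultaneous equations (Gaussian elimination) gives:
  V_1 = 8.603 V, V_2 = 0.02149 V, V_4 = 0.01298 V
The requested potential is V_2 = 0.02149 V.

Final answer: V_2 = 0.02149 V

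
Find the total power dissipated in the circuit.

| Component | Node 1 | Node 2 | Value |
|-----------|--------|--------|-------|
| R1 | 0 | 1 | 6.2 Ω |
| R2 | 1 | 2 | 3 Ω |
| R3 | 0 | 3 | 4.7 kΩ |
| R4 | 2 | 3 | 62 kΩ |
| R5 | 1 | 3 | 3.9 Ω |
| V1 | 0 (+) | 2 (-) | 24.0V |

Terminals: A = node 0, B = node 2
Nodal analysis, taking node 2 as the 0 V reference.
Source V1 fixes V_0 = 24 V.
KCL at each unknown node (sum of currents leaving = 0; resistances in Ω):
  Node 1: (V_1 - 24)/6.2 + (V_1 - 0)/3 + (V_1 - V_3)/3.9 = 0
  Node 3: (V_3 - 24)/4700 + (V_3 - 0)/62000 + (V_3 - V_1)/3.9 = 0
Collecting terms (coefficients in siemens):
  0.751·V_1 - 0.2564·V_3 = 3.871
  0.2566·V_3 - 0.2564·V_1 = 0.005106
Determinant D = (0.751)(0.2566) - (-0.2564)(-0.2564) = 0.127
V_1 = [(3.871)(0.2566) - (-0.2564)(0.005106)]/D = 7.833 V
V_3 = [(0.751)(0.005106) - (3.871)(-0.2564)]/D = 7.846 V
Power in each resistor, P = (ΔV)²/R:
  P_R1 = (24 - 7.833)²/6.2 = 42.16 W
  P_R2 = (7.833 - 0)²/3 = 20.45 W
  P_R3 = (24 - 7.846)²/4700 = 0.05552 W
  P_R4 = (0 - 7.846)²/62000 = 0.0009928 W
  P_R5 = (7.833 - 7.846)²/3.9 = 0.00004274 W
P_total = P_R1 + P_R2 + P_R3 + P_R4 + P_R5 = 62.67 W

Final answer: 62.67 W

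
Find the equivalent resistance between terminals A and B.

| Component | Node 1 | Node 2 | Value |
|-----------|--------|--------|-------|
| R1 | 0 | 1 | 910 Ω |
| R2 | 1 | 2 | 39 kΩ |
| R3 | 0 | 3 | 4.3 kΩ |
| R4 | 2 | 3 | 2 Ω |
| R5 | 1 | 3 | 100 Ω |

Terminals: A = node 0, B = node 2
The network is not a plain series/parallel combination. Inject a 1 A test current into terminal A (node 0) and return it from terminal B (node 2); then R_eq = V_A / (1 A).
Nodal analysis, taking node 2 as the 0 V reference.
Current source I_test pushes 1 A into node 0 and draws it out of node 2.
KCL at each unknown node (sum of currents leaving = 0; resistances in Ω):
  Node 0: (V_0 - V_1)/910 + (V_0 - V_3)/4300 - 1 = 0
  Node 1: (V_1 - V_0)/910 + (V_1 - 0)/39000 + (V_1 - V_3)/100 = 0
  Node 3: (V_3 - V_0)/4300 + (V_3 - V_1)/100 + (V_3 - 0)/2 = 0
Collecting terms (coefficients in siemens):
  0.001331·V_0 - 0.001099·V_1 - 0.0002326·V_3 = 1
  0.01112·V_1 - 0.001099·V_0 - 0.01·V_3 = 0
  0.5102·V_3 - 0.0002326·V_0 - 0.01·V_1 = 0
Solving these 3 simultaneous equations (Gaussian elimination) gives:
  V_0 = 819.7 V, V_1 = 82.77 V, V_3 = 1.996 V
R_eq = V_0 / 1 A = 819.7 Ω

Final answer: 819.7 Ω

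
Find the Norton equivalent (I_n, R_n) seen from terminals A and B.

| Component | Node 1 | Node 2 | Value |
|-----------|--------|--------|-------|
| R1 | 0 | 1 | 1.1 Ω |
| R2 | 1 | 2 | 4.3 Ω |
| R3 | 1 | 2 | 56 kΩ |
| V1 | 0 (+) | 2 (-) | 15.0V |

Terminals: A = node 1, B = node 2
Find the Thévenin equivalent first; then I_n = V_th/R_th and R_n = R_th.
Step 1 — V_th is the open-circuit voltage V_A - V_B (nothing connected across the terminals).
Nodal analysis, taking node 2 as the 0 V reference.
Source V1 fixes V_0 = 15 V.
KCL at each unknown node (sum of currents leaving = 0; resistances in Ω):
  Node 1: (V_1 - 15)/1.1 + (V_1 - 0)/4.3 + (V_1 - 0)/56000 = 0
Collecting terms: 1.142 × V_1 = 13.64  =>  V_1 = 11.94 V
V_th = V_1 - V_2 = 11.94 - 0 = 11.94 V
Step 2 — R_th: zero the source — replace V1 by a short circuit (node 2 merges into node 0) — and find the resistance seen between A (node 1) and B (node 0).
Reduce the network between node 1 (A) and node 0 (B) by series/parallel combination:
  Rp1 = R1 ‖ R2 ‖ R3 (parallel, all between nodes 0 and 1) = 1/(1/1.1 + 1/4.3 + 1/56000) = 0.8759 Ω
R_th = 0.8759 Ω
I_n = V_th/R_th = 11.94/0.8759 = 13.64 A, and R_n = R_th = 0.8759 Ω

Final answer: I_n = 13.64 A, R_n = 0.8759 Ω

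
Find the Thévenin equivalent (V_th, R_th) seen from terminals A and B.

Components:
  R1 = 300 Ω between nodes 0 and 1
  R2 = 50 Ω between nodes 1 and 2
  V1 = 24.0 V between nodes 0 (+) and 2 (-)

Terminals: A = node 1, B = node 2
Step 1 — V_th is the open-circuit voltage V_A - V_B (nothing connected across the terminals).
Nodal analysis, taking node 2 as the 0 V reference.
Source V1 fixes V_0 = 24 V.
KCL at each unknown node (sum of currents leaving = 0; resistances in Ω):
  Node 1: (V_1 - 24)/300 + (V_1 - 0)/50 = 0
Collecting terms: 0.02333 × V_1 = 0.08  =>  V_1 = 3.429 V
V_th = V_1 - V_2 = 3.429 - 0 = 3.429 V
Step 2 — R_th: zero the source — replace V1 by a short circuit (node 2 merges into node 0) — and find the resistance seen between A (node 1) and B (node 0).
Reduce the network between node 1 (A) and node 0 (B) by series/parallel combination:
  Rp1 = R1 ‖ R2 (parallel, both between nodes 0 and 1) = 1/(1/300 + 1/50) = 42.86 Ω
R_th = 42.86 Ω

Final answer: V_th = 3.429 V, R_th = 42.86 Ω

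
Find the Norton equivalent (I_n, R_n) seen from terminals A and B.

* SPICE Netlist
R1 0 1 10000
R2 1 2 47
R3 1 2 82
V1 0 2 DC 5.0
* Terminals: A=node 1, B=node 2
Find the Thévenin equivalent first; then I_n = V_th/R_th and R_n = R_th.
Step 1 — V_th is the open-circuit voltage V_A - V_B (nothing connected across the terminals).
Nodal analysis, taking node 2 as the 0 V reference.
Source V1 fixes V_0 = 5 V.
KCL at each unknown node (sum of currents leaving = 0; resistances in Ω):
  Node 1: (V_1 - 5)/10000 + (V_1 - 0)/47 + (V_1 - 0)/82 = 0
Collecting terms: 0.03357 × V_1 = 0.0005  =>  V_1 = 0.01489 V
V_th = V_1 - V_2 = 0.01489 - 0 = 0.01489 V
Step 2 — R_th: zero the source — replace V1 by a short circuit (node 2 merges into node 0) — and find the resistance seen between A (node 1) and B (node 0).
Reduce the network between node 1 (A) and node 0 (B) by series/parallel combination:
  Rp1 = R1 ‖ R2 ‖ R3 (parallel, all between nodes 0 and 1) = 1/(1/10000 + 1/47 + 1/82) = 29.79 Ω
R_th = 29.79 Ω
I_n = V_th/R_th = 0.01489/29.79 = 0.0005 A, and R_n = R_th = 29.79 Ω

Final answer: I_n = 0.0005 A, R_n = 29.79 Ω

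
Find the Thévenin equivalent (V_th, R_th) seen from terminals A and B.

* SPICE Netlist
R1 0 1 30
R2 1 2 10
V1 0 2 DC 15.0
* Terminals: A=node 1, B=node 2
Step 1 — V_th is the open-circuit voltage V_A - V_B (nothing connected across the terminals).
Nodal analysis, taking node 2 as the 0 V reference.
Source V1 fixes V_0 = 15 V.
KCL at each unknown node (sum of currents leaving = 0; resistances in Ω):
  Node 1: (V_1 - 15)/30 + (V_1 - 0)/10 = 0
Collecting terms: 0.1333 × V_1 = 0.5  =>  V_1 = 3.75 V
V_th = V_1 - V_2 = 3.75 - 0 = 3.75 V
Step 2 — R_th: zero the source — replace V1 by a short circuit (node 2 merges into node 0) — and find the resistance seen between A (node 1) and B (node 0).
Reduce the network between node 1 (A) and node 0 (B) by series/parallel combination:
  Rp1 = R1 ‖ R2 (parallel, both between nodes 0 and 1) = 1/(1/30 + 1/10) = 7.5 Ω
R_th = 7.5 Ω

Final answer: V_th = 3.75 V, R_th = 7.5 Ω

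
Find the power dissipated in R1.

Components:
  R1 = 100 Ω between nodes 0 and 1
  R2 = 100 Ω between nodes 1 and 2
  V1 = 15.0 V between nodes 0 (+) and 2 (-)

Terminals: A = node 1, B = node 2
Nodal analysis, taking node 2 as the 0 V reference.
Source V1 fixes V_0 = 15 V.
KCL at each unknown node (sum of currents leaving = 0; resistances in Ω):
  Node 1: (V_1 - 15)/100 + (V_1 - 0)/100 = 0
Collecting terms: 0.02 × V_1 = 0.15  =>  V_1 = 7.5 V
I_R1 = (V_0 - V_1)/R1 = (15 - 7.5)/100 = 0.075 A
P_R1 = I_R1² × R1 = (0.075)² × 100 = 0.5625 W

Final answer: 0.5625 W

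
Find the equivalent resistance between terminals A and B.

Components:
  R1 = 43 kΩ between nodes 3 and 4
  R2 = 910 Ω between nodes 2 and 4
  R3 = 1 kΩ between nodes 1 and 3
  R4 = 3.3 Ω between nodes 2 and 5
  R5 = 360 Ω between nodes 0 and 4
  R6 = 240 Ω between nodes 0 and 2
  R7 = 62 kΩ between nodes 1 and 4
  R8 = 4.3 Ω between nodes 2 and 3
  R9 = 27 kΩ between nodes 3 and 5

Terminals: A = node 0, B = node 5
The network is not a plain series/parallel combination. Inject a 1 A test current into terminal A (node 0) and return it from terminal B (node 5); then R_eq = V_A / (1 A).
Nodal analysis, taking node 5 as the 0 V reference.
Current source I_test pushes 1 A into node 0 and draws it out of node 5.
KCL at each unknown node (sum of currents leaving = 0; resistances in Ω):
  Node 0: (V_0 - V_4)/360 + (V_0 - V_2)/240 - 1 = 0
  Node 1: (V_1 - V_3)/1000 + (V_1 - V_4)/62000 = 0
  Node 2: (V_2 - V_0)/240 + (V_2 - V_4)/910 + (V_2 - 0)/3.3 + (V_2 - V_3)/4.3 = 0
  Node 3: (V_3 - V_1)/1000 + (V_3 - V_2)/4.3 + (V_3 - V_4)/43000 + (V_3 - 0)/27000 = 0
  Node 4: (V_4 - V_0)/360 + (V_4 - V_1)/62000 + (V_4 - V_2)/910 + (V_4 - V_3)/43000 = 0
Collecting terms (coefficients in siemens):
  0.006944·V_0 - 0.004167·V_2 - 0.002778·V_4 = 1
  0.001016·V_1 - 0.001·V_3 - 0.00001613·V_4 = 0
  0.5409·V_2 - 0.004167·V_0 - 0.2326·V_3 - 0.001099·V_4 = 0
  0.2336·V_3 - 0.001·V_1 - 0.2326·V_2 - 0.00002326·V_4 = 0
  0.003916·V_4 - 0.002778·V_0 - 0.00001613·V_1 - 0.001099·V_2 - 0.00002326·V_3 = 0
Solving these 5 simultaneous equations (Gaussian elimination) gives:
  V_0 = 204.3 V, V_1 = 5.586 V, V_2 = 3.3 V, V_3 = 3.323 V
  V_4 = 145.9 V
R_eq = V_0 / 1 A = 204.3 Ω

Final answer: 204.3 Ω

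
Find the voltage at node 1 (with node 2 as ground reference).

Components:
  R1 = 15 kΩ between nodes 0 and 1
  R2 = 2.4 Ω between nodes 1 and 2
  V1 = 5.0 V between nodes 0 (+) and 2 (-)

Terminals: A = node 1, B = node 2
Nodal analysis, taking node 2 as the 0 V reference.
Source V1 fixes V_0 = 5 V.
KCL at each unknown node (sum of currents leaving = 0; resistances in Ω):
  Node 1: (V_1 - 5)/15000 + (V_1 - 0)/2.4 = 0
Collecting terms: 0.4167 × V_1 = 0.0003333  =>  V_1 = 0.0007999 V
The requested potential is V_1 = 0.0007999 V.

Final answer: V_1 = 0.0007999 V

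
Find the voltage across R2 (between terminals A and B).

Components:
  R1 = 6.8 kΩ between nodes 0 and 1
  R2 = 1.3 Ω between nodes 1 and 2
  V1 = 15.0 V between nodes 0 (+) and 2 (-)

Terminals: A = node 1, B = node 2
R1 and R2 are in series across V1 (node 0 → node 1 → node 2), and the output A–B is taken across R2, so this is a voltage divider.
Series current: I = V1/(R1 + R2) = 15/(6800 + 1.3) = 15/6801 = 0.002205 A
V_R2 = I × R2 = V1 × R2/(R1 + R2) = 15 × 1.3/6801 = 0.002867 V

Final answer: 0.002867 V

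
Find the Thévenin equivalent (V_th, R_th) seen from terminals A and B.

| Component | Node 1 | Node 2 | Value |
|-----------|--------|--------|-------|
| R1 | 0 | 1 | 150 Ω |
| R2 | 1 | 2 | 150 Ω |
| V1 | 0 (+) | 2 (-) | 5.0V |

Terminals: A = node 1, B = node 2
Step 1 — V_th is the open-circuit voltage V_A - V_B (nothing connected across the terminals).
Nodal analysis, taking node 2 as the 0 V reference.
Source V1 fixes V_0 = 5 V.
KCL at each unknown node (sum of currents leaving = 0; resistances in Ω):
  Node 1: (V_1 - 5)/150 + (V_1 - 0)/150 = 0
Collecting terms: 0.01333 × V_1 = 0.03333  =>  V_1 = 2.5 V
V_th = V_1 - V_2 = 2.5 - 0 = 2.5 V
Step 2 — R_th: zero the source — replace V1 by a short circuit (node 2 merges into node 0) — and find the resistance seen between A (node 1) and B (node 0).
Reduce the network between node 1 (A) and node 0 (B) by series/parallel combination:
  Rp1 = R1 ‖ R2 (parallel, both between nodes 0 and 1) = 1/(1/150 + 1/150) = 75 Ω
R_th = 75 Ω

Final answer: V_th = 2.5 V, R_th = 75 Ω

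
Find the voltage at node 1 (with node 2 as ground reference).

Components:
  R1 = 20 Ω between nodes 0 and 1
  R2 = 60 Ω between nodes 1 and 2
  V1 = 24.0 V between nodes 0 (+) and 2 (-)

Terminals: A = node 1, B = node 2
Nodal analysis, taking node 2 as the 0 V reference.
Source V1 fixes V_0 = 24 V.
KCL at each unknown node (sum of currents leaving = 0; resistances in Ω):
  Node 1: (V_1 - 24)/20 + (V_1 - 0)/60 = 0
Collecting terms: 0.06667 × V_1 = 1.2  =>  V_1 = 18 V
The requested potential is V_1 = 18 V.

Final answer: V_1 = 18 V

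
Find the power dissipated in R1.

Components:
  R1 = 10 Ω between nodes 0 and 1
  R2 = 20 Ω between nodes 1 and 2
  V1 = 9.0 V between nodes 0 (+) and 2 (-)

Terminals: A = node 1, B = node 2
Nodal analysis, taking node 2 as the 0 V reference.
Source V1 fixes V_0 = 9 V.
KCL at each unknown node (sum of currents leaving = 0; resistances in Ω):
  Node 1: (V_1 - 9)/10 + (V_1 - 0)/20 = 0
Collecting terms: 0.15 × V_1 = 0.9  =>  V_1 = 6 V
I_R1 = (V_0 - V_1)/R1 = (9 - 6)/10 = 0.3 A
P_R1 = I_R1² × R1 = (0.3)² × 10 = 0.9 W

Final answer: 0.9 W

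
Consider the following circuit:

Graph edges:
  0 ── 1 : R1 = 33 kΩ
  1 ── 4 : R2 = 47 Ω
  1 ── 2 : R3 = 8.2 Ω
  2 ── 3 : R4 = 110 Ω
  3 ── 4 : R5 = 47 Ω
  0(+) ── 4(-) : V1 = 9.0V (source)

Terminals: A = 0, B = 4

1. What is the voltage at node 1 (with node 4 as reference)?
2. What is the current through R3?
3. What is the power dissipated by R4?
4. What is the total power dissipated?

Nodal analysis, taking node 4 as the 0 V reference.
Source V1 fixes V_0 = 9 V.
KCL at each unknown node (sum of currents leaving = 0; resistances in Ω):
  Node 1: (V_1 - 9)/33000 + (V_1 - 0)/47 + (V_1 - V_2)/8.2 = 0
  Node 2: (V_2 - V_1)/8.2 + (V_2 - V_3)/110 = 0
  Node 3: (V_3 - V_2)/110 + (V_3 - 0)/47 = 0
Collecting terms (coefficients in siemens):
  0.1433·V_1 - 0.122·V_2 = 0.0002727
  0.131·V_2 - 0.122·V_1 - 0.009091·V_3 = 0
  0.03037·V_3 - 0.009091·V_2 = 0
Solving these 3 simultaneous equations (Gaussian elimination) gives:
  V_1 = 0.009968 V, V_2 = 0.009473 V, V_3 = 0.002836 V
Part 1:
  Read off the nodal solution: V_1 = 0.009968 V
Part 2:
  I_R3 = (V_1 - V_2)/R3 = (0.009968 - 0.009473)/8.2 = 0.00006034 A
  Magnitude: I_R3 = 0.00006034 A
Part 3:
  I_R4 = (V_2 - V_3)/R4 = (0.009473 - 0.002836)/110 = 0.00006034 A
  P_R4 = I_R4² × R4 = (0.00006034)² × 110 = 0.0000004005 W
Part 4:
  Power in each resistor, P = (ΔV)²/R:
    P_R1 = (9 - 0.009968)²/33000 = 0.002449 W
    P_R2 = (0.009968 - 0)²/47 = 0.000002114 W
    P_R3 = (0.009968 - 0.009473)²/8.2 = 0.00000002985 W
    P_R4 = (0.009473 - 0.002836)²/110 = 0.0000004005 W
    P_R5 = (0.002836 - 0)²/47 = 0.0000001711 W
  P_total = P_R1 + P_R2 + P_R3 + P_R4 + P_R5 = 0.002452 W

Final answers:
1. V_1 = 0.009968 V
2. I_R3 = 6.034e-05 A
3. P_R4 = 4.005e-07 W
4. P_total = 0.002452 W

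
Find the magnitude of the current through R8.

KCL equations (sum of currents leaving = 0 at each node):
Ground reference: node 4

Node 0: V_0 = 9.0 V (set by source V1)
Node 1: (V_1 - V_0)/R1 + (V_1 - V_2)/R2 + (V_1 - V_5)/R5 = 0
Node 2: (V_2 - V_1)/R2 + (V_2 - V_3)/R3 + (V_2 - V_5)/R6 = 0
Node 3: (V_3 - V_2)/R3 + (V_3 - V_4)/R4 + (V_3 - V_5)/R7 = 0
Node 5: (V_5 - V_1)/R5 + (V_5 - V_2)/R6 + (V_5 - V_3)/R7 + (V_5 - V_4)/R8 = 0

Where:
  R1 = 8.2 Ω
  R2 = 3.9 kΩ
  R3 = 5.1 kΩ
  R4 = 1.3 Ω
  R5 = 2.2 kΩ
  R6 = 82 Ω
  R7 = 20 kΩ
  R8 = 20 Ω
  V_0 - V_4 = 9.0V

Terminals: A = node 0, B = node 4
Nodal analysis, taking node 4 as the 0 V reference.
Source V1 fixes V_0 = 9 V.
KCL at each unknown node (sum of currents leaving = 0; resistances in Ω):
  Node 1: (V_1 - 9)/8.2 + (V_1 - V_2)/3900 + (V_1 - V_5)/2200 = 0
  Node 2: (V_2 - V_1)/3900 + (V_2 - V_3)/5100 + (V_2 - V_5)/82 = 0
  Node 3: (V_3 - V_2)/5100 + (V_3 - 0)/1.3 + (V_3 - V_5)/20000 = 0
  Node 5: (V_5 - V_1)/2200 + (V_5 - V_2)/82 + (V_5 - V_3)/20000 + (V_5 - 0)/20 = 0
Collecting terms (coefficients in siemens):
  0.1227·V_1 - 0.0002564·V_2 - 0.0004545·V_5 = 1.098
  0.01265·V_2 - 0.0002564·V_1 - 0.0001961·V_3 - 0.0122·V_5 = 0
  0.7695·V_3 - 0.0001961·V_2 - 0.00005·V_5 = 0
  0.0627·V_5 - 0.0004545·V_1 - 0.0122·V_2 - 0.00005·V_3 = 0
Solving these 4 simultaneous equations (Gaussian elimination) gives:
  V_1 = 8.949 V, V_2 = 0.3003 V, V_3 = 0.00008453 V, V_5 = 0.1233 V
I_R8 = (V_4 - V_5)/R8 = (0 - 0.1233)/20 = -0.006164 A
|I_R8| = 0.006164 A

Final answer: |I_R8| = 0.006164 A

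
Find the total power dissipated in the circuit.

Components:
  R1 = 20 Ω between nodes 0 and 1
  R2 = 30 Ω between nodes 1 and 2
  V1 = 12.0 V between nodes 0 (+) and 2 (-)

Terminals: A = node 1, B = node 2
Nodal analysis, taking node 2 as the 0 V reference.
Source V1 fixes V_0 = 12 V.
KCL at each unknown node (sum of currents leaving = 0; resistances in Ω):
  Node 1: (V_1 - 12)/20 + (V_1 - 0)/30 = 0
Collecting terms: 0.08333 × V_1 = 0.6  =>  V_1 = 7.2 V
Power in each resistor, P = (ΔV)²/R:
  P_R1 = (12 - 7.2)²/20 = 1.152 W
  P_R2 = (7.2 - 0)²/30 = 1.728 W
P_total = P_R1 + P_R2 = 2.88 W

Final answer: 2.88 W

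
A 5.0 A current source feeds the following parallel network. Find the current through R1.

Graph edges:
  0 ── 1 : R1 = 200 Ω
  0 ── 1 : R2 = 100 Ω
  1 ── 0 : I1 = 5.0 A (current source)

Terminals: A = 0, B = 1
All resistors sit directly between nodes 0 and 1, so they are in parallel and share one voltage V; the full source current 5 A splits among them.
1/R_par = 1/200 + 1/100 = 0.015 S  =>  R_par = 66.67 Ω
V = I × R_par = 5 × 66.67 = 333.3 V
I_R1 = V/R1 = 333.3/200 = 1.667 A

Final answer: 1.667 A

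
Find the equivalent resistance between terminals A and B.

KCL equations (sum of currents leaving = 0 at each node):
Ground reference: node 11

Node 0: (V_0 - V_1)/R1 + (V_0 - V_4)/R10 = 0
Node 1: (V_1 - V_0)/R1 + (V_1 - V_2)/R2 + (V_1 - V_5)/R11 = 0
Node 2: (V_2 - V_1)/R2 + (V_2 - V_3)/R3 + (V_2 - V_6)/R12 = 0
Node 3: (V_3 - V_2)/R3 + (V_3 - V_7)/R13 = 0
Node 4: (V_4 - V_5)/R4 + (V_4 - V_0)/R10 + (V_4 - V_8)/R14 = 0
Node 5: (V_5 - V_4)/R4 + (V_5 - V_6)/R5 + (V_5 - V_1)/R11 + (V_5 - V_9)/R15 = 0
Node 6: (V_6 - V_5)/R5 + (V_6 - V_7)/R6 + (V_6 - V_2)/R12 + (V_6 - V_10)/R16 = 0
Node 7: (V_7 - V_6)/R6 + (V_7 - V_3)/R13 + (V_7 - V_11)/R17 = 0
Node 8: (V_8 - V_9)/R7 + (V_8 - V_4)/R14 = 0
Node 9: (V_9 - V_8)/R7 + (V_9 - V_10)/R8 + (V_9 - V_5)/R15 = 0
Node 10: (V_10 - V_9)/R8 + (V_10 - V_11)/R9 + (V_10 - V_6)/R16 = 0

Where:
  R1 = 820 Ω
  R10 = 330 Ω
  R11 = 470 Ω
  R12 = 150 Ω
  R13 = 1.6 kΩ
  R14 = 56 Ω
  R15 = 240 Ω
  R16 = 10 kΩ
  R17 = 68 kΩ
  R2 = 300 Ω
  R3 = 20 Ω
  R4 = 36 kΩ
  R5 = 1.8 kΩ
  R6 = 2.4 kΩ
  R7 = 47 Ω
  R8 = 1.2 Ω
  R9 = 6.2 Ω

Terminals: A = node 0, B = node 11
The network is not a plain series/parallel combination. Inject a 1 A test current into terminal A (node 0) and return it from terminal B (node 11); then R_eq = V_A / (1 A).
Nodal analysis, taking node 11 as the 0 V reference.
Current source I_test pushes 1 A into node 0 and draws it out of node 11.
KCL at each unknown node (sum of currents leaving = 0; resistances in Ω):
  Node 0: (V_0 - V_1)/820 + (V_0 - V_4)/330 - 1 = 0
  Node 1: (V_1 - V_0)/820 + (V_1 - V_2)/300 + (V_1 - V_5)/470 = 0
  Node 2: (V_2 - V_1)/300 + (V_2 - V_3)/20 + (V_2 - V_6)/150 = 0
  Node 3: (V_3 - V_2)/20 + (V_3 - V_7)/1600 = 0
  Node 4: (V_4 - V_0)/330 + (V_4 - V_5)/36000 + (V_4 - V_8)/56 = 0
  Node 5: (V_5 - V_1)/470 + (V_5 - V_4)/36000 + (V_5 - V_6)/1800 + (V_5 - V_9)/240 = 0
  Node 6: (V_6 - V_2)/150 + (V_6 - V_5)/1800 + (V_6 - V_7)/2400 + (V_6 - V_10)/10000 = 0
  Node 7: (V_7 - V_3)/1600 + (V_7 - V_6)/2400 + (V_7 - 0)/68000 = 0
  Node 8: (V_8 - V_4)/56 + (V_8 - V_9)/47 = 0
  Node 9: (V_9 - V_5)/240 + (V_9 - V_8)/47 + (V_9 - V_10)/1.2 = 0
  Node 10: (V_10 - V_6)/10000 + (V_10 - V_9)/1.2 + (V_10 - 0)/6.2 = 0
Collecting terms (coefficients in siemens):
  0.00425·V_0 - 0.00122·V_1 - 0.00303·V_4 = 1
  0.006681·V_1 - 0.00122·V_0 - 0.003333·V_2 - 0.002128·V_5 = 0
  0.06·V_2 - 0.003333·V_1 - 0.05·V_3 - 0.006667·V_6 = 0
  0.05063·V_3 - 0.05·V_2 - 0.000625·V_7 = 0
  0.02092·V_4 - 0.00303·V_0 - 0.00002778·V_5 - 0.01786·V_8 = 0
  0.006878·V_5 - 0.002128·V_1 - 0.00002778·V_4 - 0.0005556·V_6 - 0.004167·V_9 = 0
  0.007739·V_6 - 0.006667·V_2 - 0.0005556·V_5 - 0.0004167·V_7 - 0.0001·V_10 = 0
  0.001056·V_7 - 0.000625·V_3 - 0.0004167·V_6 = 0
  0.03913·V_8 - 0.01786·V_4 - 0.02128·V_9 = 0
  0.8588·V_9 - 0.004167·V_5 - 0.02128·V_8 - 0.8333·V_10 = 0
  0.9947·V_10 - 0.0001·V_6 - 0.8333·V_9 = 0
Solving these 11 simultaneous equations (Gaussian elimination) gives:
  V_0 = 339 V, V_1 = 147 V, V_2 = 132.1 V, V_3 = 132.1 V
  V_4 = 86.19 V, V_5 = 60.41 V, V_6 = 125.1 V, V_7 = 127.5 V
  V_8 = 43.34 V, V_9 = 7.372 V, V_10 = 6.188 V
R_eq = V_0 / 1 A = 339 Ω

Final answer: 339 Ω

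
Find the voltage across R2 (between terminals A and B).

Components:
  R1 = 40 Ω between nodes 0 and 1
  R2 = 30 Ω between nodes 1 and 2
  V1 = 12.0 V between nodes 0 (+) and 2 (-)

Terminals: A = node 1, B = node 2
R1 and R2 are in series across V1 (node 0 → node 1 → node 2), and the output A–B is taken across R2, so this is a voltage divider.
Series current: I = V1/(R1 + R2) = 12/(40 + 30) = 12/70 = 0.1714 A
V_R2 = I × R2 = V1 × R2/(R1 + R2) = 12 × 30/70 = 5.143 V

Final answer: 5.143 V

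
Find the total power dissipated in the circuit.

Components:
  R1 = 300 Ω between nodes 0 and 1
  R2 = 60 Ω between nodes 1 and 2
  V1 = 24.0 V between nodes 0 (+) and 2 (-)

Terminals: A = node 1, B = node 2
Nodal analysis, taking node 2 as the 0 V reference.
Source V1 fixes V_0 = 24 V.
KCL at each unknown node (sum of currents leaving = 0; resistances in Ω):
  Node 1: (V_1 - 24)/300 + (V_1 - 0)/60 = 0
Collecting terms: 0.02 × V_1 = 0.08  =>  V_1 = 4 V
Power in each resistor, P = (ΔV)²/R:
  P_R1 = (24 - 4)²/300 = 1.333 W
  P_R2 = (4 - 0)²/60 = 0.2667 W
P_total = P_R1 + P_R2 = 1.6 W

Final answer: 1.6 W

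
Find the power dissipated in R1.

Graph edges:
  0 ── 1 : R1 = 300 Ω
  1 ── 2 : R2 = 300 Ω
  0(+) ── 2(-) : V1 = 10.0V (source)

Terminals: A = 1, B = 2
Nodal analysis, taking node 2 as the 0 V reference.
Source V1 fixes V_0 = 10 V.
KCL at each unknown node (sum of currents leaving = 0; resistances in Ω):
  Node 1: (V_1 - 10)/300 + (V_1 - 0)/300 = 0
Collecting terms: 0.006667 × V_1 = 0.03333  =>  V_1 = 5 V
I_R1 = (V_0 - V_1)/R1 = (10 - 5)/300 = 0.01667 A
P_R1 = I_R1² × R1 = (0.01667)² × 300 = 0.08333 W

Final answer: 0.08333 W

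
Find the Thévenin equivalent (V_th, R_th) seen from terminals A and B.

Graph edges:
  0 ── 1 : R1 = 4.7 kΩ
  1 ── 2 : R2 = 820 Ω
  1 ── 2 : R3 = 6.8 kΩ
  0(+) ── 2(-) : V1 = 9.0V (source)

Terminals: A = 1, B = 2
Step 1 — V_th is the open-circuit voltage V_A - V_B (nothing connected across the terminals).
Nodal analysis, taking node 2 as the 0 V reference.
Source V1 fixes V_0 = 9 V.
KCL at each unknown node (sum of currents leaving = 0; resistances in Ω):
  Node 1: (V_1 - 9)/4700 + (V_1 - 0)/820 + (V_1 - 0)/6800 = 0
Collecting terms: 0.001579 × V_1 = 0.001915  =>  V_1 = 1.212 V
V_th = V_1 - V_2 = 1.212 - 0 = 1.212 V
Step 2 — R_th: zero the source — replace V1 by a short circuit (node 2 merges into node 0) — and find the resistance seen between A (node 1) and B (node 0).
Reduce the network between node 1 (A) and node 0 (B) by series/parallel combination:
  Rp1 = R1 ‖ R2 ‖ R3 (parallel, all between nodes 0 and 1) = 1/(1/4700 + 1/820 + 1/6800) = 633.2 Ω
R_th = 633.2 Ω

Final answer: V_th = 1.212 V, R_th = 633.2 Ω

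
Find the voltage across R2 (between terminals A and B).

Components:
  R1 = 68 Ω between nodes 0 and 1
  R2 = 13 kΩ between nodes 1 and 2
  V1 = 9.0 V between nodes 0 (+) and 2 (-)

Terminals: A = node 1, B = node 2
R1 and R2 are in series across V1 (node 0 → node 1 → node 2), and the output A–B is taken across R2, so this is a voltage divider.
Series current: I = V1/(R1 + R2) = 9/(68 + 13000) = 9/13070 = 0.0006887 A
V_R2 = I × R2 = V1 × R2/(R1 + R2) = 9 × 13000/13070 = 8.953 V

Final answer: 8.953 V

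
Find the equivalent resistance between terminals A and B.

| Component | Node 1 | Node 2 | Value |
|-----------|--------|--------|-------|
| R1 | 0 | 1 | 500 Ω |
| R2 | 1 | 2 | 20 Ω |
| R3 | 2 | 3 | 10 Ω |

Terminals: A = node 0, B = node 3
Reduce the network between node 0 (A) and node 3 (B) by series/parallel combination:
  Rs1 = R1 + R2 (series, joined only at node 1) = 500 + 20 = 520 Ω
  Rs2 = R3 + Rs1 (series, joined only at node 2) = 10 + 520 = 530 Ω
R_eq = 530 Ω

Final answer: 530 Ω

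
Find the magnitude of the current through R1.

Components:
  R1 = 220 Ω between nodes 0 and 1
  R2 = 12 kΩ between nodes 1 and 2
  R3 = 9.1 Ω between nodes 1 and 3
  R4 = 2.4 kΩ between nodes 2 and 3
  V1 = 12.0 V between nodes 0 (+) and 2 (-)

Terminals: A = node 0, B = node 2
Nodal analysis, taking node 2 as the 0 V reference.
Source V1 fixes V_0 = 12 V.
KCL at each unknown node (sum of currents leaving = 0; resistances in Ω):
  Node 1: (V_1 - 12)/220 + (V_1 - 0)/12000 + (V_1 - V_3)/9.1 = 0
  Node 3: (V_3 - V_1)/9.1 + (V_3 - 0)/2400 = 0
Collecting terms (coefficients in siemens):
  0.1145·V_1 - 0.1099·V_3 = 0.05455
  0.1103·V_3 - 0.1099·V_1 = 0
Determinant D = (0.1145)(0.1103) - (-0.1099)(-0.1099) = 0.0005564
V_1 = [(0.05455)(0.1103) - (-0.1099)(0)]/D = 10.81 V
V_3 = [(0.1145)(0) - (0.05455)(-0.1099)]/D = 10.77 V
I_R1 = (V_0 - V_1)/R1 = (12 - 10.81)/220 = 0.00539 A
|I_R1| = 0.00539 A

Final answer: |I_R1| = 0.00539 A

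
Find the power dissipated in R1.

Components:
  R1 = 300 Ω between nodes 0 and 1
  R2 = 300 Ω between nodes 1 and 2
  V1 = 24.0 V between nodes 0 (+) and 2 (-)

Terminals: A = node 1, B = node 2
Nodal analysis, taking node 2 as the 0 V reference.
Source V1 fixes V_0 = 24 V.
KCL at each unknown node (sum of currents leaving = 0; resistances in Ω):
  Node 1: (V_1 - 24)/300 + (V_1 - 0)/300 = 0
Collecting terms: 0.006667 × V_1 = 0.08  =>  V_1 = 12 V
I_R1 = (V_0 - V_1)/R1 = (24 - 12)/300 = 0.04 A
P_R1 = I_R1² × R1 = (0.04)² × 300 = 0.48 W

Final answer: 0.48 W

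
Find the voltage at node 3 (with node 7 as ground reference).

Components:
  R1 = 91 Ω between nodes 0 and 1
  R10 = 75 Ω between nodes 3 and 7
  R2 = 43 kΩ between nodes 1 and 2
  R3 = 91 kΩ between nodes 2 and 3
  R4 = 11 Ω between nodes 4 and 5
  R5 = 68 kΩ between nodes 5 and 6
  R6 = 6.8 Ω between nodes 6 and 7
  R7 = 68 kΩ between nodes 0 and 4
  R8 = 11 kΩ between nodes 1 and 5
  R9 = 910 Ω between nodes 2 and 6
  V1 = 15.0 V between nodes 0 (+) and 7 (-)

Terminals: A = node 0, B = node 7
Nodal analysis, taking node 7 as the 0 V reference.
Source V1 fixes V_0 = 15 V.
KCL at each unknown node (sum of currents leaving = 0; resistances in Ω):
  Node 1: (V_1 - 15)/91 + (V_1 - V_2)/43000 + (V_1 - V_5)/11000 = 0
  Node 2: (V_2 - V_1)/43000 + (V_2 - V_3)/91000 + (V_2 - V_6)/910 = 0
  Node 3: (V_3 - V_2)/91000 + (V_3 - 0)/75 = 0
  Node 4: (V_4 - V_5)/11 + (V_4 - 15)/68000 = 0
  Node 5: (V_5 - V_4)/11 + (V_5 - V_6)/68000 + (V_5 - V_1)/11000 = 0
  Node 6: (V_6 - V_5)/68000 + (V_6 - 0)/6.8 + (V_6 - V_2)/910 = 0
Collecting terms (coefficients in siemens):
  0.0111·V_1 - 0.00002326·V_2 - 0.00009091·V_5 = 0.1648
  0.001133·V_2 - 0.00002326·V_1 - 0.00001099·V_3 - 0.001099·V_6 = 0
  0.01334·V_3 - 0.00001099·V_2 = 0
  0.09092·V_4 - 0.09091·V_5 = 0.0002206
  0.09101·V_5 - 0.00009091·V_1 - 0.09091·V_4 - 0.00001471·V_6 = 0
  0.1482·V_6 - 0.001099·V_2 - 0.00001471·V_5 = 0
Solving these 6 simultaneous equations (Gaussian elimination) gives:
  V_1 = 14.95 V, V_2 = 0.3104 V, V_3 = 0.0002556 V, V_4 = 13.13 V
  V_5 = 13.13 V, V_6 = 0.003605 V
The requested potential is V_3 = 0.0002556 V.

Final answer: V_3 = 0.0002556 V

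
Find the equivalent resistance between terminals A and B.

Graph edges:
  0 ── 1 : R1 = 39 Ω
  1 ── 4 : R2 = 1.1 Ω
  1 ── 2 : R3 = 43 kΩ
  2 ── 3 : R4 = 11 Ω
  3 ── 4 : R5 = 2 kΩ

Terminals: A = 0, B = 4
Reduce the network between node 0 (A) and node 4 (B) by series/parallel combination:
  Rs1 = R3 + R4 (series, joined only at node 2) = 43000 + 11 = 43010 Ω
  Rs2 = R5 + Rs1 (series, joined only at node 3) = 2000 + 43010 = 45010 Ω
  Rp1 = R2 ‖ Rs2 (parallel, both between nodes 1 and 4) = 1/(1/1.1 + 1/45010) = 1.1 Ω
  Rs3 = R1 + Rp1 (series, joined only at node 1) = 39 + 1.1 = 40.1 Ω
R_eq = 40.1 Ω

Final answer: 40.1 Ω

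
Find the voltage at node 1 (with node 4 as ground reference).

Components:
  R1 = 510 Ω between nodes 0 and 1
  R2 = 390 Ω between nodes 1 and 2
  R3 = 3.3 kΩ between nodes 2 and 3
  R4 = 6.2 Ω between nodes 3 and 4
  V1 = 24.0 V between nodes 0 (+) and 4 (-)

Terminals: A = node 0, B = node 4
Nodal analysis, taking node 4 as the 0 V reference.
Source V1 fixes V_0 = 24 V.
KCL at each unknown node (sum of currents leaving = 0; resistances in Ω):
  Node 1: (V_1 - 24)/510 + (V_1 - V_2)/390 = 0
  Node 2: (V_2 - V_1)/390 + (V_2 - V_3)/3300 = 0
  Node 3: (V_3 - V_2)/3300 + (V_3 - 0)/6.2 = 0
Collecting terms (coefficients in siemens):
  0.004525·V_1 - 0.002564·V_2 = 0.04706
  0.002867·V_2 - 0.002564·V_1 - 0.000303·V_3 = 0
  0.1616·V_3 - 0.000303·V_2 = 0
Solving these 3 simultaneous equations (Gaussian elimination) gives:
  V_1 = 21.09 V, V_2 = 18.86 V, V_3 = 0.03538 V
The requested potential is V_1 = 21.09 V.

Final answer: V_1 = 21.09 V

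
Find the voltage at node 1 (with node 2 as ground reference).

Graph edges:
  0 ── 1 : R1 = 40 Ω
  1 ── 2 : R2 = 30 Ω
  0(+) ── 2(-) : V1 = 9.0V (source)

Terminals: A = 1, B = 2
Nodal analysis, taking node 2 as the 0 V reference.
Source V1 fixes V_0 = 9 V.
KCL at each unknown node (sum of currents leaving = 0; resistances in Ω):
  Node 1: (V_1 - 9)/40 + (V_1 - 0)/30 = 0
Collecting terms: 0.05833 × V_1 = 0.225  =>  V_1 = 3.857 V
The requested potential is V_1 = 3.857 V.

Final answer: V_1 = 3.857 V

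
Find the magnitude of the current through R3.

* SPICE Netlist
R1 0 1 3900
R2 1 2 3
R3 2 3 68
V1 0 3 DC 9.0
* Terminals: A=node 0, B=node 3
Nodal analysis, taking node 3 as the 0 V reference.
Source V1 fixes V_0 = 9 V.
KCL at each unknown node (sum of currents leaving = 0; resistances in Ω):
  Node 1: (V_1 - 9)/3900 + (V_1 - V_2)/3 = 0
  Node 2: (V_2 - V_1)/3 + (V_2 - 0)/68 = 0
Collecting terms (coefficients in siemens):
  0.3336·V_1 - 0.3333·V_2 = 0.002308
  0.348·V_2 - 0.3333·V_1 = 0
Determinant D = (0.3336)(0.348) - (-0.3333)(-0.3333) = 0.004991
V_1 = [(0.002308)(0.348) - (-0.3333)(0)]/D = 0.1609 V
V_2 = [(0.3336)(0) - (0.002308)(-0.3333)]/D = 0.1541 V
I_R3 = (V_2 - V_3)/R3 = (0.1541 - 0)/68 = 0.002266 A
|I_R3| = 0.002266 A

Final answer: |I_R3| = 0.002266 A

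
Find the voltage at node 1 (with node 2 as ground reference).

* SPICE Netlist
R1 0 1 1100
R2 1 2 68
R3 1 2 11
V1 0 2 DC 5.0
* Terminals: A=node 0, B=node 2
Nodal analysis, taking node 2 as the 0 V reference.
Source V1 fixes V_0 = 5 V.
KCL at each unknown node (sum of currents leaving = 0; resistances in Ω):
  Node 1: (V_1 - 5)/1100 + (V_1 - 0)/68 + (V_1 - 0)/11 = 0
Collecting terms: 0.1065 × V_1 = 0.004545  =>  V_1 = 0.04267 V
The requested potential is V_1 = 0.04267 V.

Final answer: V_1 = 0.04267 V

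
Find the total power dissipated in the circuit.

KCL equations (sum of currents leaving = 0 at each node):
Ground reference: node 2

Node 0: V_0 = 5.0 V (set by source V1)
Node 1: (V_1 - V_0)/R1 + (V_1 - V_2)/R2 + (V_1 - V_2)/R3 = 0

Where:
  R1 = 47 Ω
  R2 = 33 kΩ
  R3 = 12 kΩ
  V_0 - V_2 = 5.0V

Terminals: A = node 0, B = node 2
Nodal analysis, taking node 2 as the 0 V reference.
Source V1 fixes V_0 = 5 V.
KCL at each unknown node (sum of currents leaving = 0; resistances in Ω):
  Node 1: (V_1 - 5)/47 + (V_1 - 0)/33000 + (V_1 - 0)/12000 = 0
Collecting terms: 0.02139 × V_1 = 0.1064  =>  V_1 = 4.973 V
Power in each resistor, P = (ΔV)²/R:
  P_R1 = (5 - 4.973)²/47 = 0.00001501 W
  P_R2 = (4.973 - 0)²/33000 = 0.0007495 W
  P_R3 = (4.973 - 0)²/12000 = 0.002061 W
P_total = P_R1 + P_R2 + P_R3 = 0.002826 W

Final answer: 0.002826 W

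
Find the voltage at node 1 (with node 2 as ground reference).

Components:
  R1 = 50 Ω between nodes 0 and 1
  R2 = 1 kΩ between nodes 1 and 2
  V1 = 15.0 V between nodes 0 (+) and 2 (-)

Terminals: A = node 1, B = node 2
Nodal analysis, taking node 2 as the 0 V reference.
Source V1 fixes V_0 = 15 V.
KCL at each unknown node (sum of currents leaving = 0; resistances in Ω):
  Node 1: (V_1 - 15)/50 + (V_1 - 0)/1000 = 0
Collecting terms: 0.021 × V_1 = 0.3  =>  V_1 = 14.29 V
The requested potential is V_1 = 14.29 V.

Final answer: V_1 = 14.29 V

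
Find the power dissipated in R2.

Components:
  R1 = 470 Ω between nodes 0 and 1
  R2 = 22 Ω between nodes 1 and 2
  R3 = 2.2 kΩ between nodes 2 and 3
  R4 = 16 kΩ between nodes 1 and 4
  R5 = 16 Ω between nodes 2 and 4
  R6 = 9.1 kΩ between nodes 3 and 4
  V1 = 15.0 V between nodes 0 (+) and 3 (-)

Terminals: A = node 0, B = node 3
Nodal analysis, taking node 3 as the 0 V reference.
Source V1 fixes V_0 = 15 V.
KCL at each unknown node (sum of currents leaving = 0; resistances in Ω):
  Node 1: (V_1 - 15)/470 + (V_1 - V_2)/22 + (V_1 - V_4)/16000 = 0
  Node 2: (V_2 - V_1)/22 + (V_2 - 0)/2200 + (V_2 - V_4)/16 = 0
  Node 4: (V_4 - V_1)/16000 + (V_4 - V_2)/16 + (V_4 - 0)/9100 = 0
Collecting terms (coefficients in siemens):
  0.04764·V_1 - 0.04545·V_2 - 0.0000625·V_4 = 0.03191
  0.1084·V_2 - 0.04545·V_1 - 0.0625·V_4 = 0
  0.06267·V_4 - 0.0000625·V_1 - 0.0625·V_2 = 0
Solving these 3 simultaneous equations (Gaussian elimination) gives:
  V_1 = 11.89 V, V_2 = 11.74 V, V_4 = 11.72 V
I_R2 = (V_1 - V_2)/R2 = (11.89 - 11.74)/22 = 0.006614 A
P_R2 = I_R2² × R2 = (0.006614)² × 22 = 0.0009625 W

Final answer: 0.0009625 W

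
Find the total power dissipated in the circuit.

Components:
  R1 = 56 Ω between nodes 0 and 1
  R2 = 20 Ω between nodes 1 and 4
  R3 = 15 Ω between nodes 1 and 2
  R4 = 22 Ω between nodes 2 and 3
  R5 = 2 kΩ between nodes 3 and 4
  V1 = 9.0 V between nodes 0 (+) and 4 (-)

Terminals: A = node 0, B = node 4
Nodal analysis, taking node 4 as the 0 V reference.
Source V1 fixes V_0 = 9 V.
KCL at each unknown node (sum of currents leaving = 0; resistances in Ω):
  Node 1: (V_1 - 9)/56 + (V_1 - 0)/20 + (V_1 - V_2)/15 = 0
  Node 2: (V_2 - V_1)/15 + (V_2 - V_3)/22 = 0
  Node 3: (V_3 - V_2)/22 + (V_3 - 0)/2000 = 0
Collecting terms (coefficients in siemens):
  0.1345·V_1 - 0.06667·V_2 = 0.1607
  0.1121·V_2 - 0.06667·V_1 - 0.04545·V_3 = 0
  0.04595·V_3 - 0.04545·V_2 = 0
Solving these 3 simultaneous equations (Gaussian elimination) gives:
  V_1 = 2.351 V, V_2 = 2.334 V, V_3 = 2.309 V
Power in each resistor, P = (ΔV)²/R:
  P_R1 = (9 - 2.351)²/56 = 0.7894 W
  P_R2 = (2.351 - 0)²/20 = 0.2765 W
  P_R3 = (2.351 - 2.334)²/15 = 0.00001999 W
  P_R4 = (2.334 - 2.309)²/22 = 0.00002932 W
  P_R5 = (2.309 - 0)²/2000 = 0.002665 W
P_total = P_R1 + P_R2 + P_R3 + P_R4 + P_R5 = 1.069 W

Final answer: 1.069 W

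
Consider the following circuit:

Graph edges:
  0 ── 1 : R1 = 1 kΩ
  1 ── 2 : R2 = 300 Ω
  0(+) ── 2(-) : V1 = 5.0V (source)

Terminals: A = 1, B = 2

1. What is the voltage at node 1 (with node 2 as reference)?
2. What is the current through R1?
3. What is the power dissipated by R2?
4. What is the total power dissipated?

Nodal analysis, taking node 2 as the 0 V reference.
Source V1 fixes V_0 = 5 V.
KCL at each unknown node (sum of currents leaving = 0; resistances in Ω):
  Node 1: (V_1 - 5)/1000 + (V_1 - 0)/300 = 0
Collecting terms: 0.004333 × V_1 = 0.005  =>  V_1 = 1.154 V
Part 1:
  Read off the nodal solution: V_1 = 1.154 V
Part 2:
  I_R1 = (V_0 - V_1)/R1 = (5 - 1.154)/1000 = 0.003846 A
  Magnitude: I_R1 = 0.003846 A
Part 3:
  I_R2 = (V_1 - V_2)/R2 = (1.154 - 0)/300 = 0.003846 A
  P_R2 = I_R2² × R2 = (0.003846)² × 300 = 0.004438 W
Part 4:
  Power in each resistor, P = (ΔV)²/R:
    P_R1 = (5 - 1.154)²/1000 = 0.01479 W
    P_R2 = (1.154 - 0)²/300 = 0.004438 W
  P_total = P_R1 + P_R2 = 0.01923 W

Final answers:
1. V_1 = 1.154 V
2. I_R1 = 0.003846 A
3. P_R2 = 0.004438 W
4. P_total = 0.01923 W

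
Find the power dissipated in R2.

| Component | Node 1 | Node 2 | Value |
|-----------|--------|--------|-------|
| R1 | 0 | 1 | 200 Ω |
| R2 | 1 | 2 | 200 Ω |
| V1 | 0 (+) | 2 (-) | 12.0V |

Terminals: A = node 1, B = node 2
Nodal analysis, taking node 2 as the 0 V reference.
Source V1 fixes V_0 = 12 V.
KCL at each unknown node (sum of currents leaving = 0; resistances in Ω):
  Node 1: (V_1 - 12)/200 + (V_1 - 0)/200 = 0
Collecting terms: 0.01 × V_1 = 0.06  =>  V_1 = 6 V
I_R2 = (V_1 - V_2)/R2 = (6 - 0)/200 = 0.03 A
P_R2 = I_R2² × R2 = (0.03)² × 200 = 0.18 W

Final answer: 0.18 W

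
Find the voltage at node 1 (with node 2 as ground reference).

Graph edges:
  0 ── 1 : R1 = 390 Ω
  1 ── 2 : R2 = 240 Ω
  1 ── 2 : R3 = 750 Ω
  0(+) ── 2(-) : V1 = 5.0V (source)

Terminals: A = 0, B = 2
Nodal analysis, taking node 2 as the 0 V reference.
Source V1 fixes V_0 = 5 V.
KCL at each unknown node (sum of currents leaving = 0; resistances in Ω):
  Node 1: (V_1 - 5)/390 + (V_1 - 0)/240 + (V_1 - 0)/750 = 0
Collecting terms: 0.008064 × V_1 = 0.01282  =>  V_1 = 1.59 V
The requested potential is V_1 = 1.59 V.

Final answer: V_1 = 1.59 V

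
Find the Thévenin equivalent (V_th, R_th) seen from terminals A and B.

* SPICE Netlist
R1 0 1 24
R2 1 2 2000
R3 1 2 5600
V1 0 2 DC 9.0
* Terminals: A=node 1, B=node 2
Step 1 — V_th is the open-circuit voltage V_A - V_B (nothing connected across the terminals).
Nodal analysis, taking node 2 as the 0 V reference.
Source V1 fixes V_0 = 9 V.
KCL at each unknown node (sum of currents leaving = 0; resistances in Ω):
  Node 1: (V_1 - 9)/24 + (V_1 - 0)/2000 + (V_1 - 0)/5600 = 0
Collecting terms: 0.04235 × V_1 = 0.375  =>  V_1 = 8.856 V
V_th = V_1 - V_2 = 8.856 - 0 = 8.856 V
Step 2 — R_th: zero the source — replace V1 by a short circuit (node 2 merges into node 0) — and find the resistance seen between A (node 1) and B (node 0).
Reduce the network between node 1 (A) and node 0 (B) by series/parallel combination:
  Rp1 = R1 ‖ R2 ‖ R3 (parallel, all between nodes 0 and 1) = 1/(1/24 + 1/2000 + 1/5600) = 23.62 Ω
R_th = 23.62 Ω

Final answer: V_th = 8.856 V, R_th = 23.62 Ω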